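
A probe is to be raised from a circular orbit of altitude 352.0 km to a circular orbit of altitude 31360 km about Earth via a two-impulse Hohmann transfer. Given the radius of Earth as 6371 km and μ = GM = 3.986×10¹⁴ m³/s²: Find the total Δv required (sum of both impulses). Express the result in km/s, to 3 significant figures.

r₁ = 6371 + 352.0 = 6723.0 km = 6.7230×10⁶ m.
r₂ = 6371 + 31360 = 37731 km = 3.7731×10⁷ m.
Transfer ellipse a_t = (r₁ + r₂)/2 = 2.223×10⁷ m.
At r₁: circular v_c1 = √(μ/r₁) = 7700 m/s; transfer-perigee v_p = √[μ(2/r₁ − 1/a_t)] = 10030 m/s.
Δv₁ = v_p − v_c1 = 2332 m/s.
At r₂: circular v_c2 = √(μ/r₂) = 3250 m/s; transfer-apogee v_a = √[μ(2/r₂ − 1/a_t)] = 1788 m/s.
Δv₂ = v_c2 − v_a = 1463 m/s.
Total Δv = Δv₁ + Δv₂ = 3795 m/s = 3.795 km/s.

Δv_total ≈ 3.79 km/s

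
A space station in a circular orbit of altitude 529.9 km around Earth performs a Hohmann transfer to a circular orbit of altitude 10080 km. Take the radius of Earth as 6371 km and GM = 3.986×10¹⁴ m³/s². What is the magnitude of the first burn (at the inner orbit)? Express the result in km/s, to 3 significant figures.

r₁ = 6371 + 529.9 = 6900.9 km = 6.9009×10⁶ m.
r₂ = 6371 + 10080 = 16451 km = 1.6451×10⁷ m.
Transfer ellipse a_t = (r₁ + r₂)/2 = 1.168×10⁷ m.
At r₁: circular v_c1 = √(μ/r₁) = 7600 m/s; transfer-perigee v_p = √[μ(2/r₁ − 1/a_t)] = 9021 m/s.
Δv₁ = v_p − v_c1 = 1421 m/s.
= 1.421 km/s.

Δv ≈ 1.42 km/s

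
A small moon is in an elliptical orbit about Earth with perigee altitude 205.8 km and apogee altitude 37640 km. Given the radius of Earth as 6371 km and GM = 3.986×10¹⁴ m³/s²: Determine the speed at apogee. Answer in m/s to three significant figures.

r_p = 6371 + 205.8 = 6576.8 km = 6.5768×10⁶ m.
r_a = 6371 + 37640 = 44011 km = 4.4011×10⁷ m.
Semi-major axis a = (r_p + r_a)/2 = 25294 km = 2.529×10⁷ m.
Vis-viva: v² = μ(2/r − 1/a) = 3.986×10¹⁴ × (4.544×10⁻⁸ − 3.954×10⁻⁸) = 2.355×10⁶ m²/s².
v = 1535 m/s.

v ≈ 1530 m/s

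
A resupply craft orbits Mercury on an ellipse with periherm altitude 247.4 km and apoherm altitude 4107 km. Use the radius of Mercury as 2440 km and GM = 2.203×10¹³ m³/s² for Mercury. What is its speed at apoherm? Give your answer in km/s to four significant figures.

v ≈ 1.399 km/s

r_p = 2440 + 247.4 = 2687.4 km = 2.6874×10⁶ m.
r_a = 2440 + 4107 = 6547.0 km = 6.5470×10⁶ m.
Semi-major axis a = (r_p + r_a)/2 = 4617.2 km = 4.617×10⁶ m.
Vis-viva: v² = μ(2/r − 1/a) = 2.203×10¹³ × (3.055×10⁻⁷ − 2.166×10⁻⁷) = 1.959×10⁶ m²/s².
v = 1399 m/s = 1.399 km/s.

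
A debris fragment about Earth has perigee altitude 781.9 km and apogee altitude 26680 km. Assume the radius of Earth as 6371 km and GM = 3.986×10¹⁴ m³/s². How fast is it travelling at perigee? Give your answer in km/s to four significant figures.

r_p = 6371 + 781.9 = 7152.9 km = 7.1529×10⁶ m.
r_a = 6371 + 26680 = 33051 km = 3.3051×10⁷ m.
Semi-major axis a = (r_p + r_a)/2 = 20102 km = 2.010×10⁷ m.
Vis-viva: v² = μ(2/r − 1/a) = 3.986×10¹⁴ × (2.796×10⁻⁷ − 4.975×10⁻⁸) = 9.162×10⁷ m²/s².
v = 9572 m/s = 9.572 km/s.

v ≈ 9.572 km/s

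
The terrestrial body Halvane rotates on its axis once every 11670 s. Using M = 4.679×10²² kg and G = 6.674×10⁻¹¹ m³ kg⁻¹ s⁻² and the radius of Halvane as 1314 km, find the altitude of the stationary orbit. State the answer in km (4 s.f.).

h_sync ≈ 894.5 km

μ = GM = 6.674×10⁻¹¹ × 4.679×10²² = 3.123×10¹² m³/s².
A synchronous orbit has period T, so by Kepler's third law a = (μT²/4π²)^(1/3).
μT²/4π² = 3.123×10¹² × (1.167×10⁴)² / 39.48 = 1.077×10¹⁹ m³.
a = 2.209×10⁶ m = 2208.5 km.
Altitude h = a − R = 2208.5 − 1314 = 894.55 km.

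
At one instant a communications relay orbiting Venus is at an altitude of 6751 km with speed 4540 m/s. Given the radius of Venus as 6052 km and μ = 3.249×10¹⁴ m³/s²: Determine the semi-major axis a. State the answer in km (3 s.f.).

a ≈ 10800 km

r = 6052 + 6751 = 12803 km = 1.280×10⁷ m.
Specific orbital energy ε = v²/2 − μ/r = (4540)²/2 − 3.249×10¹⁴/1.280×10⁷ = -1.507×10⁷ J/kg.
Since ε = −μ/(2a), a = −μ/(2ε) = 1.078×10⁷ m = 10779 km.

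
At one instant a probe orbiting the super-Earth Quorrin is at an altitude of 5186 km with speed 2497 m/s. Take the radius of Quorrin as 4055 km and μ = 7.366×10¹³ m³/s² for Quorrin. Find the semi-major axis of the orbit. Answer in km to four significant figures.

a ≈ 7588 km

r = 4055 + 5186 = 9241.0 km = 9.241×10⁶ m.
Specific orbital energy ε = v²/2 − μ/r = (2497)²/2 − 7.366×10¹³/9.241×10⁶ = -4.853×10⁶ J/kg.
Since ε = −μ/(2a), a = −μ/(2ε) = 7.588×10⁶ m = 7588.3 km.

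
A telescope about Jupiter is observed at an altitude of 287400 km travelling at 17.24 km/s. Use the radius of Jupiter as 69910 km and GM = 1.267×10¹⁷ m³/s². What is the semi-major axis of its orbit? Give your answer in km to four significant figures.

r = 69910 + 287400 = 3.5731×10⁵ km = 3.573×10⁸ m.
Specific orbital energy ε = v²/2 − μ/r = (17240)²/2 − 1.267×10¹⁷/3.573×10⁸ = -2.060×10⁸ J/kg.
Since ε = −μ/(2a), a = −μ/(2ε) = 3.075×10⁸ m = 3.0755×10⁵ km.

a ≈ 3.075×10⁵ km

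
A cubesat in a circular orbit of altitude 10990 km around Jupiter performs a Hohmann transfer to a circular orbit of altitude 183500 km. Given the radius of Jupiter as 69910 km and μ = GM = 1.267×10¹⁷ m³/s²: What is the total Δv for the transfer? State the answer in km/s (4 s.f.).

Δv_total ≈ 15.96 km/s

r₁ = 69910 + 10990 = 80900 km = 8.0900×10⁷ m.
r₂ = 69910 + 183500 = 253410 km = 2.5341×10⁸ m.
Transfer ellipse a_t = (r₁ + r₂)/2 = 1.672×10⁸ m.
At r₁: circular v_c1 = √(μ/r₁) = 39570 m/s; transfer-perijove v_p = √[μ(2/r₁ − 1/a_t)] = 48730 m/s.
Δv₁ = v_p − v_c1 = 9152 m/s.
At r₂: circular v_c2 = √(μ/r₂) = 22360 m/s; transfer-apojove v_a = √[μ(2/r₂ − 1/a_t)] = 15560 m/s.
Δv₂ = v_c2 − v_a = 6804 m/s.
Total Δv = Δv₁ + Δv₂ = 15960 m/s = 15.96 km/s.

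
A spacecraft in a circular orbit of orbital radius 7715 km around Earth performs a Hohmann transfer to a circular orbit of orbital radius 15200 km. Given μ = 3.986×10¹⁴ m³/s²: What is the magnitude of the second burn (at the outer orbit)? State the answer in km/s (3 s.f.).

r₁ = 7715 km = 7.715×10⁶ m.
r₂ = 15200 km = 1.520×10⁷ m.
Transfer ellipse a_t = (r₁ + r₂)/2 = 1.146×10⁷ m.
At r₁: circular v_c1 = √(μ/r₁) = 7188 m/s; transfer-perigee v_p = √[μ(2/r₁ − 1/a_t)] = 8279 m/s.
At r₂: circular v_c2 = √(μ/r₂) = 5121 m/s; transfer-apogee v_a = √[μ(2/r₂ − 1/a_t)] = 4202 m/s.
Δv₂ = v_c2 − v_a = 918.8 m/s.
= 0.9188 km/s.

Δv ≈ 0.919 km/s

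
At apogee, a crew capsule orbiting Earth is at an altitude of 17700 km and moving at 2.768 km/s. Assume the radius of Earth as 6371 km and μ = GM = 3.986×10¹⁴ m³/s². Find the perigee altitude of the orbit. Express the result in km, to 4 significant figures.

r_a = 6371 + 17700 = 24071 km = 2.407×10⁷ m.
Specific energy ε = v²/2 − μ/r = -1.273×10⁷ J/kg, so a = −μ/(2ε) = 1.566×10⁷ m.
The apsides satisfy r_p + r_a = 2a, so the perigee radius is 2a − r_a = 7.245×10⁶ m = 7244.7 km.
Perigee altitude = 7244.7 − 6371 = 873.72 km.

perigee altitude ≈ 873.7 km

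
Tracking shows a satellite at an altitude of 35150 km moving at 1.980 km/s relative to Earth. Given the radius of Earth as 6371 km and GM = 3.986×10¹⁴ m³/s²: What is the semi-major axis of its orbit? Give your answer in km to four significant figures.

a ≈ 26090 km

r = 6371 + 35150 = 41521 km = 4.152×10⁷ m.
Vis-viva rearranged: 1/a = 2/r − v²/μ = 4.817×10⁻⁸ − 9.835×10⁻⁹ = 3.833×10⁻⁸ m⁻¹.
a = 2.609×10⁷ m = 26087 km.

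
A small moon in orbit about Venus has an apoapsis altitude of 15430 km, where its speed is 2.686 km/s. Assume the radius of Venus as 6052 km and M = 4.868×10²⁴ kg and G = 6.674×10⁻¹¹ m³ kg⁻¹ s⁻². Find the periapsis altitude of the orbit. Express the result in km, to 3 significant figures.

periapsis altitude ≈ 677 km

μ = GM = 6.674×10⁻¹¹ × 4.868×10²⁴ = 3.249×10¹⁴ m³/s².
r_a = 6052 + 15430 = 21482 km = 2.148×10⁷ m.
Specific energy ε = v²/2 − μ/r = -1.152×10⁷ J/kg, so a = −μ/(2ε) = 1.411×10⁷ m.
The apsides satisfy r_p + r_a = 2a, so the periapsis radius is 2a − r_a = 6.729×10⁶ m = 6728.8 km.
Periapsis altitude = 6728.8 − 6052 = 676.75 km.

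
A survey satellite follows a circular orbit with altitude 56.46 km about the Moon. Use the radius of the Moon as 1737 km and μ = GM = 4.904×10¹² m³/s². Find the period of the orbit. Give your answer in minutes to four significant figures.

T ≈ 113.6 minutes

r = 1737 + 56.46 = 1793.5 km = 1.7935×10⁶ m.
Kepler's third law: T = 2π√(r³/μ) = 2π√((1.793×10⁶)³ / 4.904×10¹²).
r³/μ = 1.176×10⁶ s², so T = 2π × 1.085×10³ = 6.815×10³ s.
Converting: 6.815×10³ s ÷ 60.00 = 113.6 minutes.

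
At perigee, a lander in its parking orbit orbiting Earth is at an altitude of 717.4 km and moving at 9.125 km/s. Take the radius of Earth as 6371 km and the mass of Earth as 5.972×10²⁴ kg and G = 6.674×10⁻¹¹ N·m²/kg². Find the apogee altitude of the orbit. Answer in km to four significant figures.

apogee altitude ≈ 13850 km

μ = GM = 6.674×10⁻¹¹ × 5.972×10²⁴ = 3.986×10¹⁴ m³/s².
r_p = 6371 + 717.4 = 7088.4 km = 7.088×10⁶ m.
Specific energy ε = v²/2 − μ/r = -1.460×10⁷ J/kg, so a = −μ/(2ε) = 1.365×10⁷ m.
The apsides satisfy r_p + r_a = 2a, so the apogee radius is 2a − r_p = 2.022×10⁷ m = 20219 km.
Apogee altitude = 20219 − 6371 = 13848 km.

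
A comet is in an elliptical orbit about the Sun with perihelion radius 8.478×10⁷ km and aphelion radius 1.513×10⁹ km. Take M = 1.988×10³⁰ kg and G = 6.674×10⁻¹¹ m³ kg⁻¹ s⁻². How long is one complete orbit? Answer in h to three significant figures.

T ≈ 108000 h

μ = GM = 6.674×10⁻¹¹ × 1.988×10³⁰ = 1.327×10²⁰ m³/s².
Semi-major axis a = (r_p + r_a)/2 = (8.4780×10⁷ + 1.5130×10⁹)/2 = 7.9889×10⁸ km = 7.989×10¹¹ m.
By Kepler's third law T = 2π√(a³/μ) = 2π × 6.199×10⁷ = 3.895×10⁸ s.
= 1.082×10⁵ h.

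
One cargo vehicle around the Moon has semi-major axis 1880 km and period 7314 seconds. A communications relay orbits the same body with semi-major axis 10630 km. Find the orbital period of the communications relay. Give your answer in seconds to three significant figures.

Kepler's third law: T² ∝ a³, so T₂ = T₁ (a₂/a₁)^(3/2).
a₂/a₁ = 5.654, (a₂/a₁)^(3/2) = 13.45.
T₂ = 7314 × 13.45 = 98340 seconds.

T₂ ≈ 98300 seconds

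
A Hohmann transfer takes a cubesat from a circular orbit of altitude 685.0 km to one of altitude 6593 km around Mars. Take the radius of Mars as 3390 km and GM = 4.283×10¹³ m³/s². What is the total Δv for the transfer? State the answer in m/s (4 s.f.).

r₁ = 3390 + 685.0 = 4075.0 km = 4.0750×10⁶ m.
r₂ = 3390 + 6593 = 9983.0 km = 9.9830×10⁶ m.
Transfer ellipse a_t = (r₁ + r₂)/2 = 7.029×10⁶ m.
At r₁: circular v_c1 = √(μ/r₁) = 3242 m/s; transfer-periapsis v_p = √[μ(2/r₁ − 1/a_t)] = 3864 m/s.
Δv₁ = v_p − v_c1 = 621.6 m/s.
At r₂: circular v_c2 = √(μ/r₂) = 2071 m/s; transfer-apoapsis v_a = √[μ(2/r₂ − 1/a_t)] = 1577 m/s.
Δv₂ = v_c2 − v_a = 494.2 m/s.
Total Δv = Δv₁ + Δv₂ = 1116 m/s.

Δv_total ≈ 1116 m/s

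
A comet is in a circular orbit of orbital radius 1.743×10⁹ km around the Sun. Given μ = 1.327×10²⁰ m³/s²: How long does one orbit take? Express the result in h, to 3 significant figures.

T ≈ 349000 h

r = 1.743×10⁹ km = 1.743×10¹² m.
Kepler's third law: T = 2π√(r³/μ) = 2π√((1.743×10¹²)³ / 1.327×10²⁰).
r³/μ = 3.990×10¹⁶ s², so T = 2π × 1.998×10⁸ = 1.255×10⁹ s.
Converting: 1.255×10⁹ s ÷ 3600 = 3.486×10⁵ h.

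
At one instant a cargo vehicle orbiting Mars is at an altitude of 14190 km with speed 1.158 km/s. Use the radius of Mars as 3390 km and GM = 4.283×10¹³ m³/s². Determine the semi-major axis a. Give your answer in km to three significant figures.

r = 3390 + 14190 = 17580 km = 1.758×10⁷ m.
Specific orbital energy ε = v²/2 − μ/r = (1158)²/2 − 4.283×10¹³/1.758×10⁷ = -1.766×10⁶ J/kg.
Since ε = −μ/(2a), a = −μ/(2ε) = 1.213×10⁷ m = 12128 km.

a ≈ 12100 km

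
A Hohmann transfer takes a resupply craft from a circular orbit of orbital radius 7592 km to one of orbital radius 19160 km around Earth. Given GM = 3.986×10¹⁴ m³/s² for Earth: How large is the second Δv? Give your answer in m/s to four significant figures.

Δv ≈ 1125 m/s

r₁ = 7592 km = 7.592×10⁶ m.
r₂ = 19160 km = 1.916×10⁷ m.
Transfer ellipse a_t = (r₁ + r₂)/2 = 1.338×10⁷ m.
At r₁: circular v_c1 = √(μ/r₁) = 7246 m/s; transfer-perigee v_p = √[μ(2/r₁ − 1/a_t)] = 8672 m/s.
At r₂: circular v_c2 = √(μ/r₂) = 4561 m/s; transfer-apogee v_a = √[μ(2/r₂ − 1/a_t)] = 3436 m/s.
Δv₂ = v_c2 − v_a = 1125 m/s.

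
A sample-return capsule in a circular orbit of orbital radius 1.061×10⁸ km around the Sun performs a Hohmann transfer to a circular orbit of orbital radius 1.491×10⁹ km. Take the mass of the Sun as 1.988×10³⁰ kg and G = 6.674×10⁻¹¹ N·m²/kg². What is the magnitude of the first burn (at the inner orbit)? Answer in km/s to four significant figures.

μ = GM = 6.674×10⁻¹¹ × 1.988×10³⁰ = 1.327×10²⁰ m³/s².
r₁ = 1.061×10⁸ km = 1.061×10¹¹ m.
r₂ = 1.491×10⁹ km = 1.491×10¹² m.
Transfer ellipse a_t = (r₁ + r₂)/2 = 7.986×10¹¹ m.
At r₁: circular v_c1 = √(μ/r₁) = 35360 m/s; transfer-perihelion v_p = √[μ(2/r₁ − 1/a_t)] = 48320 m/s.
Δv₁ = v_p − v_c1 = 12960 m/s.
= 12.96 km/s.

Δv ≈ 12.96 km/s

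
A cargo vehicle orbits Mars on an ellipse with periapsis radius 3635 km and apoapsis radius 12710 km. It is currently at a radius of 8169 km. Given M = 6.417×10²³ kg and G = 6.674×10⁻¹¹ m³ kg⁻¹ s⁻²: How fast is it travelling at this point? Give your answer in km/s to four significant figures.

v ≈ 2.290 km/s

μ = GM = 6.674×10⁻¹¹ × 6.417×10²³ = 4.283×10¹³ m³/s².
Semi-major axis a = (r_p + r_a)/2 = 8172.5 km = 8.172×10⁶ m.
Vis-viva: v² = μ(2/r − 1/a) = 4.283×10¹³ × (2.448×10⁻⁷ − 1.224×10⁻⁷) = 5.245×10⁶ m²/s².
v = 2290 m/s = 2.290 km/s.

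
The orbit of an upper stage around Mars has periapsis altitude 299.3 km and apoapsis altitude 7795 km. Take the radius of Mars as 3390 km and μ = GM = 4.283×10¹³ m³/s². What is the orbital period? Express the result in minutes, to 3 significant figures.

T ≈ 325 minutes

r_p = 3390 + 299.3 = 3689.3 km = 3.6893×10⁶ m.
r_a = 3390 + 7795 = 11185 km = 1.1185×10⁷ m.
Semi-major axis a = (r_p + r_a)/2 = (3689.3 + 11185)/2 = 7437.1 km = 7.437×10⁶ m.
By Kepler's third law T = 2π√(a³/μ) = 2π × 3.099×10³ = 1.947×10⁴ s.
= 324.5 minutes.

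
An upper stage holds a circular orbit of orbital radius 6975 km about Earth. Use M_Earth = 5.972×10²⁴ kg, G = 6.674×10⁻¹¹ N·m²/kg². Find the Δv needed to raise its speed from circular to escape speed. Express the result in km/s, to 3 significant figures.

Δv ≈ 3.13 km/s

μ = GM = 6.674×10⁻¹¹ × 5.972×10²⁴ = 3.986×10¹⁴ m³/s².
r = 6975 km = 6.975×10⁶ m.
Circular speed v_c = √(μ/r) = 7559 m/s.
Escape speed v_esc = √(2μ/r) = √2 × v_c = 10690 m/s.
Δv = v_esc − v_c = 3131 m/s = 3.131 km/s.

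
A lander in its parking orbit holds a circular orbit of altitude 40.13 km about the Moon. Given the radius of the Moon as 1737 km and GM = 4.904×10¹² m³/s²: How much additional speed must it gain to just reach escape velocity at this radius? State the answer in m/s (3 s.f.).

Δv ≈ 688 m/s

r = 1737 + 40.13 = 1777.1 km = 1.7771×10⁶ m.
Circular speed v_c = √(μ/r) = 1661 m/s.
Escape speed v_esc = √(2μ/r) = √2 × v_c = 2349 m/s.
Δv = v_esc − v_c = 688.1 m/s.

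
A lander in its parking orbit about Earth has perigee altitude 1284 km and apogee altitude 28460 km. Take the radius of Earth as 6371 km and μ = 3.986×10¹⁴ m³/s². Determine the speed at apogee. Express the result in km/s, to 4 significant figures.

v ≈ 2.031 km/s

r_p = 6371 + 1284 = 7655.0 km = 7.6550×10⁶ m.
r_a = 6371 + 28460 = 34831 km = 3.4831×10⁷ m.
Semi-major axis a = (r_p + r_a)/2 = 21243 km = 2.124×10⁷ m.
Vis-viva: v² = μ(2/r − 1/a) = 3.986×10¹⁴ × (5.742×10⁻⁸ − 4.707×10⁻⁸) = 4.124×10⁶ m²/s².
v = 2031 m/s = 2.031 km/s.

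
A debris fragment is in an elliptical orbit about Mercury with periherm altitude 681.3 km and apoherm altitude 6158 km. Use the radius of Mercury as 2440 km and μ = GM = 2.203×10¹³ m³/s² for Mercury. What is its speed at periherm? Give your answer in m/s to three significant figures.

v ≈ 3220 m/s

r_p = 2440 + 681.3 = 3121.3 km = 3.1213×10⁶ m.
r_a = 2440 + 6158 = 8598.0 km = 8.5980×10⁶ m.
Semi-major axis a = (r_p + r_a)/2 = 5859.6 km = 5.860×10⁶ m.
Vis-viva: v² = μ(2/r − 1/a) = 2.203×10¹³ × (6.408×10⁻⁷ − 1.707×10⁻⁷) = 1.036×10⁷ m²/s².
v = 3218 m/s.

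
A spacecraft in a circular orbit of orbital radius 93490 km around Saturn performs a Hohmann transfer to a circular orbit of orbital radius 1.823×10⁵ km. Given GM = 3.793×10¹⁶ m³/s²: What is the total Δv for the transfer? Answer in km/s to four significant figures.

Δv_total ≈ 5.565 km/s

r₁ = 93490 km = 9.349×10⁷ m.
r₂ = 1.823×10⁵ km = 1.823×10⁸ m.
Transfer ellipse a_t = (r₁ + r₂)/2 = 1.379×10⁸ m.
At r₁: circular v_c1 = √(μ/r₁) = 20140 m/s; transfer-perikrone v_p = √[μ(2/r₁ − 1/a_t)] = 23160 m/s.
Δv₁ = v_p − v_c1 = 3017 m/s.
At r₂: circular v_c2 = √(μ/r₂) = 14420 m/s; transfer-apokrone v_a = √[μ(2/r₂ − 1/a_t)] = 11880 m/s.
Δv₂ = v_c2 − v_a = 2547 m/s.
Total Δv = Δv₁ + Δv₂ = 5565 m/s = 5.565 km/s.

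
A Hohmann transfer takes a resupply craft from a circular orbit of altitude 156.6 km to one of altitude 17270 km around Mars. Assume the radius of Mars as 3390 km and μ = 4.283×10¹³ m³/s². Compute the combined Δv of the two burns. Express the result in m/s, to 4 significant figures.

r₁ = 3390 + 156.6 = 3546.6 km = 3.5466×10⁶ m.
r₂ = 3390 + 17270 = 20660 km = 2.0660×10⁷ m.
Transfer ellipse a_t = (r₁ + r₂)/2 = 1.210×10⁷ m.
At r₁: circular v_c1 = √(μ/r₁) = 3475 m/s; transfer-periapsis v_p = √[μ(2/r₁ − 1/a_t)] = 4540 m/s.
Δv₁ = v_p − v_c1 = 1065 m/s.
At r₂: circular v_c2 = √(μ/r₂) = 1440 m/s; transfer-apoapsis v_a = √[μ(2/r₂ − 1/a_t)] = 779.4 m/s.
Δv₂ = v_c2 − v_a = 660.4 m/s.
Total Δv = Δv₁ + Δv₂ = 1726 m/s.

Δv_total ≈ 1726 m/s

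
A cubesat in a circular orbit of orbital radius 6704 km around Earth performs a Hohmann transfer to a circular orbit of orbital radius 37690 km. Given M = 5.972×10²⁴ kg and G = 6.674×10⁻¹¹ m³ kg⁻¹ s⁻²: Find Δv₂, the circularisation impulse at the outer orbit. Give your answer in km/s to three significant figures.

μ = GM = 6.674×10⁻¹¹ × 5.972×10²⁴ = 3.986×10¹⁴ m³/s².
r₁ = 6704 km = 6.704×10⁶ m.
r₂ = 37690 km = 3.769×10⁷ m.
Transfer ellipse a_t = (r₁ + r₂)/2 = 2.220×10⁷ m.
At r₁: circular v_c1 = √(μ/r₁) = 7711 m/s; transfer-perigee v_p = √[μ(2/r₁ − 1/a_t)] = 10050 m/s.
At r₂: circular v_c2 = √(μ/r₂) = 3252 m/s; transfer-apogee v_a = √[μ(2/r₂ − 1/a_t)] = 1787 m/s.
Δv₂ = v_c2 − v_a = 1465 m/s.
= 1.465 km/s.

Δv ≈ 1.46 km/s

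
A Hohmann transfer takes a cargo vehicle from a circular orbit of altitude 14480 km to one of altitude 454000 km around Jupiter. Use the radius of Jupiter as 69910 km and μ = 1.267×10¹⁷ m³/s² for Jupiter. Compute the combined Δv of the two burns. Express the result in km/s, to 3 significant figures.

Δv_total ≈ 19.5 km/s

r₁ = 69910 + 14480 = 84390 km = 8.4390×10⁷ m.
r₂ = 69910 + 454000 = 523910 km = 5.2391×10⁸ m.
Transfer ellipse a_t = (r₁ + r₂)/2 = 3.042×10⁸ m.
At r₁: circular v_c1 = √(μ/r₁) = 38750 m/s; transfer-perijove v_p = √[μ(2/r₁ − 1/a_t)] = 50850 m/s.
Δv₁ = v_p − v_c1 = 12110 m/s.
At r₂: circular v_c2 = √(μ/r₂) = 15550 m/s; transfer-apojove v_a = √[μ(2/r₂ − 1/a_t)] = 8191 m/s.
Δv₂ = v_c2 − v_a = 7360 m/s.
Total Δv = Δv₁ + Δv₂ = 19470 m/s = 19.47 km/s.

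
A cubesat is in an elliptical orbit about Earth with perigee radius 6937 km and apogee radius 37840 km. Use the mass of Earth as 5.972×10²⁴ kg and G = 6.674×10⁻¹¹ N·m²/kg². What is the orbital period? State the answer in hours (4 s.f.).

μ = GM = 6.674×10⁻¹¹ × 5.972×10²⁴ = 3.986×10¹⁴ m³/s².
Semi-major axis a = (r_p + r_a)/2 = (6937.0 + 37840)/2 = 22388 km = 2.239×10⁷ m.
By Kepler's third law T = 2π√(a³/μ) = 2π × 5.306×10³ = 3.334×10⁴ s.
= 9.261 hours.

T ≈ 9.261 hours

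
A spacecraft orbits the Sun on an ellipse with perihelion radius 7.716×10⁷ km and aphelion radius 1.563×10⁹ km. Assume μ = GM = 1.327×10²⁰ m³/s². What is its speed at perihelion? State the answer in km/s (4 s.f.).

v ≈ 57.25 km/s

Semi-major axis a = (r_p + r_a)/2 = 8.2008×10⁸ km = 8.201×10¹¹ m.
Vis-viva: v² = μ(2/r − 1/a) = 1.327×10²⁰ × (2.592×10⁻¹¹ − 1.219×10⁻¹²) = 3.278×10⁹ m²/s².
v = 57250 m/s = 57.25 km/s.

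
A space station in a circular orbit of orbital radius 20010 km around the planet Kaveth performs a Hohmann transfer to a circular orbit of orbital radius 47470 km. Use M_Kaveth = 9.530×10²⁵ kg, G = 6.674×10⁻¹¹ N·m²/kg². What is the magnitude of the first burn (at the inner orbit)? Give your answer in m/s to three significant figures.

Δv ≈ 3320 m/s

μ = GM = 6.674×10⁻¹¹ × 9.530×10²⁵ = 6.360×10¹⁵ m³/s².
r₁ = 20010 km = 2.001×10⁷ m.
r₂ = 47470 km = 4.747×10⁷ m.
Transfer ellipse a_t = (r₁ + r₂)/2 = 3.374×10⁷ m.
At r₁: circular v_c1 = √(μ/r₁) = 17830 m/s; transfer-periapsis v_p = √[μ(2/r₁ − 1/a_t)] = 21150 m/s.
Δv₁ = v_p − v_c1 = 3319 m/s.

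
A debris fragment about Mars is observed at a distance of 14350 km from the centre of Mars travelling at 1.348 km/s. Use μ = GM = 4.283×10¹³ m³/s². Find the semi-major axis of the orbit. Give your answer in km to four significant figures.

r = 1.435×10⁷ m.
Specific orbital energy ε = v²/2 − μ/r = (1348)²/2 − 4.283×10¹³/1.435×10⁷ = -2.076×10⁶ J/kg.
Since ε = −μ/(2a), a = −μ/(2ε) = 1.031×10⁷ m = 10315 km.

a ≈ 10310 km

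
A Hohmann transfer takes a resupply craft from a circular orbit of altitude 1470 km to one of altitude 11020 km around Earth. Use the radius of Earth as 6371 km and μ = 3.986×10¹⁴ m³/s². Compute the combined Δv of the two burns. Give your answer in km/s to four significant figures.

Δv_total ≈ 2.254 km/s

r₁ = 6371 + 1470 = 7841.0 km = 7.8410×10⁶ m.
r₂ = 6371 + 11020 = 17391 km = 1.7391×10⁷ m.
Transfer ellipse a_t = (r₁ + r₂)/2 = 1.262×10⁷ m.
At r₁: circular v_c1 = √(μ/r₁) = 7130 m/s; transfer-perigee v_p = √[μ(2/r₁ − 1/a_t)] = 8371 m/s.
Δv₁ = v_p − v_c1 = 1241 m/s.
At r₂: circular v_c2 = √(μ/r₂) = 4787 m/s; transfer-apogee v_a = √[μ(2/r₂ − 1/a_t)] = 3774 m/s.
Δv₂ = v_c2 − v_a = 1013 m/s.
Total Δv = Δv₁ + Δv₂ = 2254 m/s = 2.254 km/s.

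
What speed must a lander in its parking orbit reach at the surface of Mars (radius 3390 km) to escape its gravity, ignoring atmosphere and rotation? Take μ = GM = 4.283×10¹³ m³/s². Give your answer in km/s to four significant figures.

r = R = 3.390×10⁶ m.
Escape speed v_esc = √(2μ/r) = √(2 × 4.283×10¹³ / 3.390×10⁶) = √(2.527×10⁷) = 5027 m/s.
= 5.027 km/s.

v_esc ≈ 5.027 km/s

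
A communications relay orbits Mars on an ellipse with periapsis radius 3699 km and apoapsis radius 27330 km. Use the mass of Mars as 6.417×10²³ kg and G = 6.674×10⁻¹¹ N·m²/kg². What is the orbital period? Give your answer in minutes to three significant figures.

μ = GM = 6.674×10⁻¹¹ × 6.417×10²³ = 4.283×10¹³ m³/s².
Semi-major axis a = (r_p + r_a)/2 = (3699.0 + 27330)/2 = 15514 km = 1.551×10⁷ m.
By Kepler's third law T = 2π√(a³/μ) = 2π × 9.338×10³ = 5.867×10⁴ s.
= 977.9 minutes.

T ≈ 978 minutes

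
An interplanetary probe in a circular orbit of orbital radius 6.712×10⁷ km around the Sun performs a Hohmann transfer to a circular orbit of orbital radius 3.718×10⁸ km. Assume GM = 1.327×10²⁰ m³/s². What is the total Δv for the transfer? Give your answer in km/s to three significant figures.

r₁ = 6.712×10⁷ km = 6.712×10¹⁰ m.
r₂ = 3.718×10⁸ km = 3.718×10¹¹ m.
Transfer ellipse a_t = (r₁ + r₂)/2 = 2.195×10¹¹ m.
At r₁: circular v_c1 = √(μ/r₁) = 44460 m/s; transfer-perihelion v_p = √[μ(2/r₁ − 1/a_t)] = 57870 m/s.
Δv₁ = v_p − v_c1 = 13410 m/s.
At r₂: circular v_c2 = √(μ/r₂) = 18890 m/s; transfer-aphelion v_a = √[μ(2/r₂ − 1/a_t)] = 10450 m/s.
Δv₂ = v_c2 − v_a = 8444 m/s.
Total Δv = Δv₁ + Δv₂ = 21850 m/s = 21.85 km/s.

Δv_total ≈ 21.9 km/s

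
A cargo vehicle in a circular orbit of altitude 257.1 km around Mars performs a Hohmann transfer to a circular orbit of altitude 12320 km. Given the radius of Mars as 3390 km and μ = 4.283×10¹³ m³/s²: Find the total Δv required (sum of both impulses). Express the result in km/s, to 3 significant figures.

r₁ = 3390 + 257.1 = 3647.1 km = 3.6471×10⁶ m.
r₂ = 3390 + 12320 = 15710 km = 1.5710×10⁷ m.
Transfer ellipse a_t = (r₁ + r₂)/2 = 9.679×10⁶ m.
At r₁: circular v_c1 = √(μ/r₁) = 3427 m/s; transfer-periapsis v_p = √[μ(2/r₁ − 1/a_t)] = 4366 m/s.
Δv₁ = v_p − v_c1 = 939.1 m/s.
At r₂: circular v_c2 = √(μ/r₂) = 1651 m/s; transfer-apoapsis v_a = √[μ(2/r₂ − 1/a_t)] = 1014 m/s.
Δv₂ = v_c2 − v_a = 637.6 m/s.
Total Δv = Δv₁ + Δv₂ = 1577 m/s = 1.577 km/s.

Δv_total ≈ 1.58 km/s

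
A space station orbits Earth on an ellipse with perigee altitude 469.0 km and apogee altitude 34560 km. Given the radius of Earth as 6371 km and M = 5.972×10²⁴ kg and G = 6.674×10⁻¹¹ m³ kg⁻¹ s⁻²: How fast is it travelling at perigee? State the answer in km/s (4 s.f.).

v ≈ 9.993 km/s

μ = GM = 6.674×10⁻¹¹ × 5.972×10²⁴ = 3.986×10¹⁴ m³/s².
r_p = 6371 + 469.0 = 6840.0 km = 6.8400×10⁶ m.
r_a = 6371 + 34560 = 40931 km = 4.0931×10⁷ m.
Semi-major axis a = (r_p + r_a)/2 = 23886 km = 2.389×10⁷ m.
Vis-viva: v² = μ(2/r − 1/a) = 3.986×10¹⁴ × (2.924×10⁻⁷ − 4.187×10⁻⁸) = 9.985×10⁷ m²/s².
v = 9993 m/s = 9.993 km/s.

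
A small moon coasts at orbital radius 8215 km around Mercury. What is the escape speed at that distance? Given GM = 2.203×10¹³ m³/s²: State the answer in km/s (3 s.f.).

v_esc ≈ 2.32 km/s

r = 8215 km = 8.215×10⁶ m.
Escape speed v_esc = √(2μ/r) = √(2 × 2.203×10¹³ / 8.215×10⁶) = √(5.363×10⁶) = 2316 m/s.
= 2.316 km/s.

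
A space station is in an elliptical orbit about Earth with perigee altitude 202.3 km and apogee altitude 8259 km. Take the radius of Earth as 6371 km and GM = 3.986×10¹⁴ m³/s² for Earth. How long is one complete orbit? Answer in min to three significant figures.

r_p = 6371 + 202.3 = 6573.3 km = 6.5733×10⁶ m.
r_a = 6371 + 8259 = 14630 km = 1.4630×10⁷ m.
Semi-major axis a = (r_p + r_a)/2 = (6573.3 + 14630)/2 = 10602 km = 1.060×10⁷ m.
By Kepler's third law T = 2π√(a³/μ) = 2π × 1.729×10³ = 1.086×10⁴ s.
= 181.1 min.

T ≈ 181 min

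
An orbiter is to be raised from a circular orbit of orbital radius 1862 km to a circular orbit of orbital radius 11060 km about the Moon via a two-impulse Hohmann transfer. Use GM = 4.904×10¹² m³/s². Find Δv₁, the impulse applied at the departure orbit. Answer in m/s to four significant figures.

Δv ≈ 500.4 m/s

r₁ = 1862 km = 1.862×10⁶ m.
r₂ = 11060 km = 1.106×10⁷ m.
Transfer ellipse a_t = (r₁ + r₂)/2 = 6.461×10⁶ m.
At r₁: circular v_c1 = √(μ/r₁) = 1623 m/s; transfer-perilune v_p = √[μ(2/r₁ − 1/a_t)] = 2123 m/s.
Δv₁ = v_p − v_c1 = 500.4 m/s.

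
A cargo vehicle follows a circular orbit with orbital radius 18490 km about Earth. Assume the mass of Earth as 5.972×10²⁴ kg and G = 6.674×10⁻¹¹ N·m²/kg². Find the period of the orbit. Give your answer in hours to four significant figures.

T ≈ 6.951 hours

μ = GM = 6.674×10⁻¹¹ × 5.972×10²⁴ = 3.986×10¹⁴ m³/s².
r = 18490 km = 1.849×10⁷ m.
Kepler's third law: T = 2π√(r³/μ) = 2π√((1.849×10⁷)³ / 3.986×10¹⁴).
r³/μ = 1.586×10⁷ s², so T = 2π × 3.982×10³ = 2.502×10⁴ s.
Converting: 2.502×10⁴ s ÷ 3600 = 6.951 hours.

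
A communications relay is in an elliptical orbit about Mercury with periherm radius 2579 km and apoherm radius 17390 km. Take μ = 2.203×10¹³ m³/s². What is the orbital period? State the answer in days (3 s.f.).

Semi-major axis a = (r_p + r_a)/2 = (2579.0 + 17390)/2 = 9984.5 km = 9.984×10⁶ m.
By Kepler's third law T = 2π√(a³/μ) = 2π × 6.722×10³ = 4.223×10⁴ s.
= 0.4888 days.

T ≈ 0.489 days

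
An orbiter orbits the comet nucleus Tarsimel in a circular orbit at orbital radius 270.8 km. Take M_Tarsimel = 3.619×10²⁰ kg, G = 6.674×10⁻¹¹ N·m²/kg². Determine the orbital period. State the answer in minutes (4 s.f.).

T ≈ 94.95 minutes

μ = GM = 6.674×10⁻¹¹ × 3.619×10²⁰ = 2.415×10¹⁰ m³/s².
r = 270.8 km = 2.708×10⁵ m.
Kepler's third law: T = 2π√(r³/μ) = 2π√((2.708×10⁵)³ / 2.415×10¹⁰).
r³/μ = 8.222×10⁵ s², so T = 2π × 9.067×10² = 5.697×10³ s.
Converting: 5.697×10³ s ÷ 60.00 = 94.95 minutes.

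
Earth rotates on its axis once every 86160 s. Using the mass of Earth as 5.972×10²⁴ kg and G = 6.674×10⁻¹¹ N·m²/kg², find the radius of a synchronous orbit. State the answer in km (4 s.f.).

r_sync ≈ 42160 km

μ = GM = 6.674×10⁻¹¹ × 5.972×10²⁴ = 3.986×10¹⁴ m³/s².
A synchronous orbit has period T, so by Kepler's third law a = (μT²/4π²)^(1/3).
μT²/4π² = 3.986×10¹⁴ × (8.616×10⁴)² / 39.48 = 7.495×10²² m³.
a = 4.216×10⁷ m = 42162 km.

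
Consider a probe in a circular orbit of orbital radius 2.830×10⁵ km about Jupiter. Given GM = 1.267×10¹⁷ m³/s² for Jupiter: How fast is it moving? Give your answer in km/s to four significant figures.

r = 2.830×10⁵ km = 2.830×10⁸ m.
For a circular orbit v = √(μ/r) = √(1.267×10¹⁷ / 2.830×10⁸) = √(4.477×10⁸) = 21160 m/s.
That is 21.16 km/s.

v ≈ 21.16 km/s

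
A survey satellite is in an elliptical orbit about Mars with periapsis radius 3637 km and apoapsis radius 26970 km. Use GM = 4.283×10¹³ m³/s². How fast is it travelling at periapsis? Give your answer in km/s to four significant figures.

Semi-major axis a = (r_p + r_a)/2 = 15304 km = 1.530×10⁷ m.
Vis-viva: v² = μ(2/r − 1/a) = 4.283×10¹³ × (5.499×10⁻⁷ − 6.534×10⁻⁸) = 2.075×10⁷ m²/s².
v = 4556 m/s = 4.556 km/s.

v ≈ 4.556 km/s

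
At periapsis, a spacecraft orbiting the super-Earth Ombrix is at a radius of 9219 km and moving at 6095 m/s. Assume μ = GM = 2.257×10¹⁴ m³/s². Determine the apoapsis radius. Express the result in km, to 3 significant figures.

r_p = 9.219×10⁶ m.
Specific energy ε = v²/2 − μ/r = -5.908×10⁶ J/kg, so a = −μ/(2ε) = 1.910×10⁷ m.
The apsides satisfy r_p + r_a = 2a, so the apoapsis radius is 2a − r_p = 2.899×10⁷ m = 28986 km.

apoapsis radius ≈ 29000 km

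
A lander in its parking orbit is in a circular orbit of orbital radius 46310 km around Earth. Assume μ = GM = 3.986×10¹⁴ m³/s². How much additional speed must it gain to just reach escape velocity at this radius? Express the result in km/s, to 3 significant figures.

Δv ≈ 1.22 km/s

r = 46310 km = 4.631×10⁷ m.
Circular speed v_c = √(μ/r) = 2934 m/s.
Escape speed v_esc = √(2μ/r) = √2 × v_c = 4149 m/s.
Δv = v_esc − v_c = 1215 m/s = 1.215 km/s.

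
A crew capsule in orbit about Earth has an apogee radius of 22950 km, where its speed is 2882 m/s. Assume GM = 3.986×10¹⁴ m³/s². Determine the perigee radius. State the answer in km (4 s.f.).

r_a = 2.295×10⁷ m.
Specific energy ε = v²/2 − μ/r = -1.322×10⁷ J/kg, so a = −μ/(2ε) = 1.508×10⁷ m.
The apsides satisfy r_p + r_a = 2a, so the perigee radius is 2a − r_a = 7.212×10⁶ m = 7212.2 km.

perigee radius ≈ 7212 km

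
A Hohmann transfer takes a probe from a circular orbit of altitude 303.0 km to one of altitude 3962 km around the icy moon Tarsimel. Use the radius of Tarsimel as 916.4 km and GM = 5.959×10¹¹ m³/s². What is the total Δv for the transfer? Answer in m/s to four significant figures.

r₁ = 916.4 + 303.0 = 1219.4 km = 1.2194×10⁶ m.
r₂ = 916.4 + 3962 = 4878.4 km = 4.8784×10⁶ m.
Transfer ellipse a_t = (r₁ + r₂)/2 = 3.049×10⁶ m.
At r₁: circular v_c1 = √(μ/r₁) = 699.1 m/s; transfer-periapsis v_p = √[μ(2/r₁ − 1/a_t)] = 884.3 m/s.
Δv₁ = v_p − v_c1 = 185.2 m/s.
At r₂: circular v_c2 = √(μ/r₂) = 349.5 m/s; transfer-apoapsis v_a = √[μ(2/r₂ − 1/a_t)] = 221.0 m/s.
Δv₂ = v_c2 − v_a = 128.5 m/s.
Total Δv = Δv₁ + Δv₂ = 313.7 m/s.

Δv_total ≈ 313.7 m/s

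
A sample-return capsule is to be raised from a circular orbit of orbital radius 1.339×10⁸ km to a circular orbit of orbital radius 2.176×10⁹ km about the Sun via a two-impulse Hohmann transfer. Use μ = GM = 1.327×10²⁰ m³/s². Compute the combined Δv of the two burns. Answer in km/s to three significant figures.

Δv_total ≈ 16.9 km/s

r₁ = 1.339×10⁸ km = 1.339×10¹¹ m.
r₂ = 2.176×10⁹ km = 2.176×10¹² m.
Transfer ellipse a_t = (r₁ + r₂)/2 = 1.155×10¹² m.
At r₁: circular v_c1 = √(μ/r₁) = 31480 m/s; transfer-perihelion v_p = √[μ(2/r₁ − 1/a_t)] = 43210 m/s.
Δv₁ = v_p − v_c1 = 11730 m/s.
At r₂: circular v_c2 = √(μ/r₂) = 7809 m/s; transfer-aphelion v_a = √[μ(2/r₂ − 1/a_t)] = 2659 m/s.
Δv₂ = v_c2 − v_a = 5150 m/s.
Total Δv = Δv₁ + Δv₂ = 16880 m/s = 16.88 km/s.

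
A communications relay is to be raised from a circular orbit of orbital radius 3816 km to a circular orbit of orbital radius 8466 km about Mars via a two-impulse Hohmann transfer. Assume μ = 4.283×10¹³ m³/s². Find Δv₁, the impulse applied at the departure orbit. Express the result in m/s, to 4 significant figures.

r₁ = 3816 km = 3.816×10⁶ m.
r₂ = 8466 km = 8.466×10⁶ m.
Transfer ellipse a_t = (r₁ + r₂)/2 = 6.141×10⁶ m.
At r₁: circular v_c1 = √(μ/r₁) = 3350 m/s; transfer-periapsis v_p = √[μ(2/r₁ − 1/a_t)] = 3934 m/s.
Δv₁ = v_p − v_c1 = 583.4 m/s.

Δv ≈ 583.4 m/s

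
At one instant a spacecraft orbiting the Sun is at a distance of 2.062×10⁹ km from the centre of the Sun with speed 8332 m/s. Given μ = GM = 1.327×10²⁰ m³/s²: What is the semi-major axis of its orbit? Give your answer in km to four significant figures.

a ≈ 2.238×10⁹ km

r = 2.062×10¹² m.
Specific orbital energy ε = v²/2 − μ/r = (8332)²/2 − 1.327×10²⁰/2.062×10¹² = -2.964×10⁷ J/kg.
Since ε = −μ/(2a), a = −μ/(2ε) = 2.238×10¹² m = 2.2382×10⁹ km.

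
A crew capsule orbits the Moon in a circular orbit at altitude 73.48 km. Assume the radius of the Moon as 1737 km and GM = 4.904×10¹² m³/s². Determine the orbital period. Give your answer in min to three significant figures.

r = 1737 + 73.48 = 1810.5 km = 1.8105×10⁶ m.
Kepler's third law: T = 2π√(r³/μ) = 2π√((1.810×10⁶)³ / 4.904×10¹²).
r³/μ = 1.210×10⁶ s², so T = 2π × 1.100×10³ = 6.912×10³ s.
Converting: 6.912×10³ s ÷ 60.00 = 115.2 min.

T ≈ 115 min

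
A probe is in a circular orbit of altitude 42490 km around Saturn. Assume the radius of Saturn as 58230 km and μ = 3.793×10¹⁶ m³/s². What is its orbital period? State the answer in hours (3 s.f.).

T ≈ 9.06 hours

r = 58230 + 42490 = 100720 km = 1.0072×10⁸ m.
Kepler's third law: T = 2π√(r³/μ) = 2π√((1.007×10⁸)³ / 3.793×10¹⁶).
r³/μ = 2.694×10⁷ s², so T = 2π × 5.190×10³ = 3.261×10⁴ s.
Converting: 3.261×10⁴ s ÷ 3600 = 9.059 hours.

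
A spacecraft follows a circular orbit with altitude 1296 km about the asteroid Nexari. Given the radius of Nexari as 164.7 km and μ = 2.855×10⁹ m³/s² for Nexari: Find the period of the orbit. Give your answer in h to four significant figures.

T ≈ 57.67 h

r = 164.7 + 1296 = 1460.7 km = 1.4607×10⁶ m.
Kepler's third law: T = 2π√(r³/μ) = 2π√((1.461×10⁶)³ / 2.855×10⁹).
r³/μ = 1.092×10⁹ s², so T = 2π × 3.304×10⁴ = 2.076×10⁵ s.
Converting: 2.076×10⁵ s ÷ 3600 = 57.67 h.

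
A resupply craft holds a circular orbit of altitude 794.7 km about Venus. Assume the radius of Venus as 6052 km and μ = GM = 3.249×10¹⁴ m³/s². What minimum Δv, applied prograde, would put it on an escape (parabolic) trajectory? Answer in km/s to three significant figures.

Δv ≈ 2.85 km/s

r = 6052 + 794.7 = 6846.7 km = 6.8467×10⁶ m.
Circular speed v_c = √(μ/r) = 6889 m/s.
Escape speed v_esc = √(2μ/r) = √2 × v_c = 9742 m/s.
Δv = v_esc − v_c = 2853 m/s = 2.853 km/s.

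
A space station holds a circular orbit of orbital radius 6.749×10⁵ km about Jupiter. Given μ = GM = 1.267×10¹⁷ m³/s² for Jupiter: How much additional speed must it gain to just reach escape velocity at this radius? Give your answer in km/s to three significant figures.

Δv ≈ 5.68 km/s

r = 6.749×10⁵ km = 6.749×10⁸ m.
Circular speed v_c = √(μ/r) = 13700 m/s.
Escape speed v_esc = √(2μ/r) = √2 × v_c = 19380 m/s.
Δv = v_esc − v_c = 5675 m/s = 5.675 km/s.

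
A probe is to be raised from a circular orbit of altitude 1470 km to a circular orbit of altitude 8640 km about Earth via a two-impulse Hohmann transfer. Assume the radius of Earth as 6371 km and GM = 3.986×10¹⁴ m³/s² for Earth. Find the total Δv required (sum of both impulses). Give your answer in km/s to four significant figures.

r₁ = 6371 + 1470 = 7841.0 km = 7.8410×10⁶ m.
r₂ = 6371 + 8640 = 15011 km = 1.5011×10⁷ m.
Transfer ellipse a_t = (r₁ + r₂)/2 = 1.143×10⁷ m.
At r₁: circular v_c1 = √(μ/r₁) = 7130 m/s; transfer-perigee v_p = √[μ(2/r₁ − 1/a_t)] = 8172 m/s.
Δv₁ = v_p − v_c1 = 1042 m/s.
At r₂: circular v_c2 = √(μ/r₂) = 5153 m/s; transfer-apogee v_a = √[μ(2/r₂ − 1/a_t)] = 4269 m/s.
Δv₂ = v_c2 − v_a = 884.3 m/s.
Total Δv = Δv₁ + Δv₂ = 1927 m/s = 1.927 km/s.

Δv_total ≈ 1.927 km/s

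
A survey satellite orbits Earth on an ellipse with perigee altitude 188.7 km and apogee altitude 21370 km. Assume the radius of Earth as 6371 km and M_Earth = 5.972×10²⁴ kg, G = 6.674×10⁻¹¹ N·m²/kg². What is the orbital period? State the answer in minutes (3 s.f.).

μ = GM = 6.674×10⁻¹¹ × 5.972×10²⁴ = 3.986×10¹⁴ m³/s².
r_p = 6371 + 188.7 = 6559.7 km = 6.5597×10⁶ m.
r_a = 6371 + 21370 = 27741 km = 2.7741×10⁷ m.
Semi-major axis a = (r_p + r_a)/2 = (6559.7 + 27741)/2 = 17150 km = 1.715×10⁷ m.
By Kepler's third law T = 2π√(a³/μ) = 2π × 3.558×10³ = 2.235×10⁴ s.
= 372.6 minutes.

T ≈ 373 minutes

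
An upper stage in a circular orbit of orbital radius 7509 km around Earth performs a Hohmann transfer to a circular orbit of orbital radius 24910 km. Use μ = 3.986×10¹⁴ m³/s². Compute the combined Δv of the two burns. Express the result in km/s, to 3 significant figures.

Δv_total ≈ 3.02 km/s

r₁ = 7509 km = 7.509×10⁶ m.
r₂ = 24910 km = 2.491×10⁷ m.
Transfer ellipse a_t = (r₁ + r₂)/2 = 1.621×10⁷ m.
At r₁: circular v_c1 = √(μ/r₁) = 7286 m/s; transfer-perigee v_p = √[μ(2/r₁ − 1/a_t)] = 9032 m/s.
Δv₁ = v_p − v_c1 = 1746 m/s.
At r₂: circular v_c2 = √(μ/r₂) = 4000 m/s; transfer-apogee v_a = √[μ(2/r₂ − 1/a_t)] = 2723 m/s.
Δv₂ = v_c2 − v_a = 1278 m/s.
Total Δv = Δv₁ + Δv₂ = 3024 m/s = 3.024 km/s.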